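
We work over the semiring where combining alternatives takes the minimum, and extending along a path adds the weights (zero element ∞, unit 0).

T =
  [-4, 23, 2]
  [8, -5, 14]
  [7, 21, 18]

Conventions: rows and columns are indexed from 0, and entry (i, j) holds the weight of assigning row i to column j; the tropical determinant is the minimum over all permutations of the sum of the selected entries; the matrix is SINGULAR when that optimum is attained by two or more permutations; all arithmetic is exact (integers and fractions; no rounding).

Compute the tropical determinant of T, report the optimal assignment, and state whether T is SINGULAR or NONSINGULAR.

σ = (0, 1, 2): (-4) + (-5) + 18 = 9
σ = (0, 2, 1): (-4) + 14 + 21 = 31
σ = (1, 0, 2): 23 + 8 + 18 = 49
σ = (1, 2, 0): 23 + 14 + 7 = 44
σ = (2, 0, 1): 2 + 8 + 21 = 31
σ = (2, 1, 0): 2 + (-5) + 7 = 4
Optimal value attained by: σ = (2, 1, 0).
Answer: det⊕(T) = 4; verdict: NONSINGULAR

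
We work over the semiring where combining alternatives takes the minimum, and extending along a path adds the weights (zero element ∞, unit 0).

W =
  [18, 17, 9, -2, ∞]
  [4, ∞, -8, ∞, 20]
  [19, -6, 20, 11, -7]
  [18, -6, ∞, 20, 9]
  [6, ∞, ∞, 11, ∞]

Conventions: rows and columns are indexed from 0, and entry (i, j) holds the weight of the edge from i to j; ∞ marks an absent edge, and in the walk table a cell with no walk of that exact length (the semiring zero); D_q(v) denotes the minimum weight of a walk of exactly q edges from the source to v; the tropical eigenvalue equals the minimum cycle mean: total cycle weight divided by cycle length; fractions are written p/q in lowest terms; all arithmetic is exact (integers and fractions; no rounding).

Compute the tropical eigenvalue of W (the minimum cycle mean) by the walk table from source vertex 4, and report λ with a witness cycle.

q=0: [∞, ∞, ∞, ∞, 0]
q=1: [6, ∞, ∞, 11, ∞]
q=2: [24, 5, 15, 4, 20]
q=3: [9, -2, -3, 22, 8]
q=4: [2, -9, -10, 7, -10]
q=5: [-5, -16, -17, 0, -17]
Optimal cycle mean attained by: cycle 1->2->1, total (-8) + (-6), length 2.
Answer: λ = -7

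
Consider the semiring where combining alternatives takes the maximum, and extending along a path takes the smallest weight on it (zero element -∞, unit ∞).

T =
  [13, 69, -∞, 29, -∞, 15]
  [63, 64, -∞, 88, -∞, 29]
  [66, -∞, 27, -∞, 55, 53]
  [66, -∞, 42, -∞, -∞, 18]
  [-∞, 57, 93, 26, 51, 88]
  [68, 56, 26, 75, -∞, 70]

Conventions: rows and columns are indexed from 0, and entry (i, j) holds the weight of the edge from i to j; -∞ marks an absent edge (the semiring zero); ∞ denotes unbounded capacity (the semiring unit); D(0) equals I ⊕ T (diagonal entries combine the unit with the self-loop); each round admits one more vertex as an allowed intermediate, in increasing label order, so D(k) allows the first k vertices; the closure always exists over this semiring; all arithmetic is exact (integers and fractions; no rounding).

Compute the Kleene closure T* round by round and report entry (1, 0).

D(0):
  [∞, 69, -∞, 29, -∞, 15]
  [63, ∞, -∞, 88, -∞, 29]
  [66, -∞, ∞, -∞, 55, 53]
  [66, -∞, 42, ∞, -∞, 18]
  [-∞, 57, 93, 26, ∞, 88]
  [68, 56, 26, 75, -∞, ∞]
D(1):
  [∞, 69, -∞, 29, -∞, 15]
  [63, ∞, -∞, 88, -∞, 29]
  [66, 66, ∞, 29, 55, 53]
  [66, 66, 42, ∞, -∞, 18]
  [-∞, 57, 93, 26, ∞, 88]
  [68, 68, 26, 75, -∞, ∞]
D(2):
  [∞, 69, -∞, 69, -∞, 29]
  [63, ∞, -∞, 88, -∞, 29]
  [66, 66, ∞, 66, 55, 53]
  [66, 66, 42, ∞, -∞, 29]
  [57, 57, 93, 57, ∞, 88]
  [68, 68, 26, 75, -∞, ∞]
D(3):
  [∞, 69, -∞, 69, -∞, 29]
  [63, ∞, -∞, 88, -∞, 29]
  [66, 66, ∞, 66, 55, 53]
  [66, 66, 42, ∞, 42, 42]
  [66, 66, 93, 66, ∞, 88]
  [68, 68, 26, 75, 26, ∞]
D(4):
  [∞, 69, 42, 69, 42, 42]
  [66, ∞, 42, 88, 42, 42]
  [66, 66, ∞, 66, 55, 53]
  [66, 66, 42, ∞, 42, 42]
  [66, 66, 93, 66, ∞, 88]
  [68, 68, 42, 75, 42, ∞]
D(5):
  [∞, 69, 42, 69, 42, 42]
  [66, ∞, 42, 88, 42, 42]
  [66, 66, ∞, 66, 55, 55]
  [66, 66, 42, ∞, 42, 42]
  [66, 66, 93, 66, ∞, 88]
  [68, 68, 42, 75, 42, ∞]
D(6):
  [∞, 69, 42, 69, 42, 42]
  [66, ∞, 42, 88, 42, 42]
  [66, 66, ∞, 66, 55, 55]
  [66, 66, 42, ∞, 42, 42]
  [68, 68, 93, 75, ∞, 88]
  [68, 68, 42, 75, 42, ∞]
Answer: T*[1][0] = 66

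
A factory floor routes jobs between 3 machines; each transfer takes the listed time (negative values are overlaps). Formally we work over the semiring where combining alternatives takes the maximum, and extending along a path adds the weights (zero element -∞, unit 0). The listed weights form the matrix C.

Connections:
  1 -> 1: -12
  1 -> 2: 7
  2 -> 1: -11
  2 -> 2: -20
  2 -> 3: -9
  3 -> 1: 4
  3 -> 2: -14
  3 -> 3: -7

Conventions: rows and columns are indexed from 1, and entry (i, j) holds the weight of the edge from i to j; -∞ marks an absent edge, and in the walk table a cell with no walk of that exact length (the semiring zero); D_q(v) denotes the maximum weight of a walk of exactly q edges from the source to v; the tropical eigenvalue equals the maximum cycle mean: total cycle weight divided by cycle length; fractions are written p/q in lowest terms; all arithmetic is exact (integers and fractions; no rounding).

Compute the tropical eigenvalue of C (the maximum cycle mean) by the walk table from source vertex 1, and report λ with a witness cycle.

q=0: [0, -∞, -∞]
q=1: [-12, 7, -∞]
q=2: [-4, -5, -2]
q=3: [2, 3, -9]
Optimal cycle mean attained by: cycle 1->2->3->1, total 7 + (-9) + 4, length 3.
Answer: λ = 2/3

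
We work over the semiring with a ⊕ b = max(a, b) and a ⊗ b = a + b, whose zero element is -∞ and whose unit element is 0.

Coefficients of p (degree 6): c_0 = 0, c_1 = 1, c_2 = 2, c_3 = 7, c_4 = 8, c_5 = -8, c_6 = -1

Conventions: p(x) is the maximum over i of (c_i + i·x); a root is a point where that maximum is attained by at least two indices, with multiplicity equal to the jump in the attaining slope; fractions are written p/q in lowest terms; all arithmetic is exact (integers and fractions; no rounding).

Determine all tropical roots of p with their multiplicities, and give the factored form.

hull edge (i=0, c=0) to (i=3, c=7): slope 7/3, span 3
hull edge (i=3, c=7) to (i=4, c=8): slope 1, span 1
hull edge (i=4, c=8) to (i=6, c=-1): slope -9/2, span 2
Factored form: p(x) = -1 ⊗ (x ⊕ (-7/3)) ⊗ (x ⊕ (-7/3)) ⊗ (x ⊕ (-7/3)) ⊗ (x ⊕ (-1)) ⊗ (x ⊕ 9/2) ⊗ (x ⊕ 9/2)
Answer: roots = -7/3 (mult 3), -1 (mult 1), 9/2 (mult 2)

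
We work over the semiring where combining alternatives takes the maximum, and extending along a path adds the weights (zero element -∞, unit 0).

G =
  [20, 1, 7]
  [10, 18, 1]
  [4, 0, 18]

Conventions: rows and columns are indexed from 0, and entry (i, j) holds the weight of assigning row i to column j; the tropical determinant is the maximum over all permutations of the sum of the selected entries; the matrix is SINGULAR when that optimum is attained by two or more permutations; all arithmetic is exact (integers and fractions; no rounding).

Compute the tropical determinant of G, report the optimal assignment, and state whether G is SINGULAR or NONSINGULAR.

σ = (0, 1, 2): 20 + 18 + 18 = 56
σ = (0, 2, 1): 20 + 1 + 0 = 21
σ = (1, 0, 2): 1 + 10 + 18 = 29
σ = (1, 2, 0): 1 + 1 + 4 = 6
σ = (2, 0, 1): 7 + 10 + 0 = 17
σ = (2, 1, 0): 7 + 18 + 4 = 29
Optimal value attained by: σ = (0, 1, 2).
Answer: det⊕(G) = 56; verdict: NONSINGULAR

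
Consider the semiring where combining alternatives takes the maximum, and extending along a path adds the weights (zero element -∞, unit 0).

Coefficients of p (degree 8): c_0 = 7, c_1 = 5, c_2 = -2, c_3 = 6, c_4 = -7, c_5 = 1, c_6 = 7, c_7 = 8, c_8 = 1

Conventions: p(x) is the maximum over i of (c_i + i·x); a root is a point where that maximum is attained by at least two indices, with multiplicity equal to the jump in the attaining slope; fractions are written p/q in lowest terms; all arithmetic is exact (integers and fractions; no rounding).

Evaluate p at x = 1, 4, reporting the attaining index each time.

p(1) = max(7+0·1=7, 5+1·1=6, -2+2·1=0, 6+3·1=9, -7+4·1=-3, 1+5·1=6, 7+6·1=13, 8+7·1=15, 1+8·1=9) = 15 (attained by i=7)
p(4) = max(7+0·4=7, 5+1·4=9, -2+2·4=6, 6+3·4=18, -7+4·4=9, 1+5·4=21, 7+6·4=31, 8+7·4=36, 1+8·4=33) = 36 (attained by i=7)
Answer: p(1) = 15; p(4) = 36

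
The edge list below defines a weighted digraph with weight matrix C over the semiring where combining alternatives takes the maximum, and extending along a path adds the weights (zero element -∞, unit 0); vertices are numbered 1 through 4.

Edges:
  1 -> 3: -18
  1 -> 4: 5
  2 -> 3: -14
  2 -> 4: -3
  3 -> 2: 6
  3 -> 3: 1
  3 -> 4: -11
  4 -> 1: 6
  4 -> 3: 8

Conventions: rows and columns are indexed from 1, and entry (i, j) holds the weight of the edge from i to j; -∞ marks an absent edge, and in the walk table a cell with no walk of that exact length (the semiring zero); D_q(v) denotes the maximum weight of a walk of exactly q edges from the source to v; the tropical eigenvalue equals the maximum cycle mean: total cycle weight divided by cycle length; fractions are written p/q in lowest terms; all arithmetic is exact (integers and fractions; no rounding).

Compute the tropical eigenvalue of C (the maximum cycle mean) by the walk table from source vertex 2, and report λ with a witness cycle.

q=0: [-∞, 0, -∞, -∞]
q=1: [-∞, -∞, -14, -3]
q=2: [3, -8, 5, -25]
q=3: [-19, 11, 6, 8]
q=4: [14, 12, 16, 8]
Optimal cycle mean attained by: cycle 1->4->1, total 5 + 6, length 2.
Answer: λ = 11/2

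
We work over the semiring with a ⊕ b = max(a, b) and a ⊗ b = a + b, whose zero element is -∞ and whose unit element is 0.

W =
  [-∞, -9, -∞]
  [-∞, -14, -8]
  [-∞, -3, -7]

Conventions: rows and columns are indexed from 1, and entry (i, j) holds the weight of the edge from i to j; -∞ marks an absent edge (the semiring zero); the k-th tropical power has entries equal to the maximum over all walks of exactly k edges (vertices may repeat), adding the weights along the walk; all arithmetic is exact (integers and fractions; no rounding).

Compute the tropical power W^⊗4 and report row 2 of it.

W^⊗2:
  [-∞, -23, -17]
  [-∞, -11, -15]
  [-∞, -10, -11]
W^⊗3:
  [-∞, -20, -24]
  [-∞, -18, -19]
  [-∞, -14, -18]
W^⊗4:
  [-∞, -27, -28]
  [-∞, -22, -26]
  [-∞, -21, -22]
Answer: row 2 of W^⊗4 = [-∞, -22, -26]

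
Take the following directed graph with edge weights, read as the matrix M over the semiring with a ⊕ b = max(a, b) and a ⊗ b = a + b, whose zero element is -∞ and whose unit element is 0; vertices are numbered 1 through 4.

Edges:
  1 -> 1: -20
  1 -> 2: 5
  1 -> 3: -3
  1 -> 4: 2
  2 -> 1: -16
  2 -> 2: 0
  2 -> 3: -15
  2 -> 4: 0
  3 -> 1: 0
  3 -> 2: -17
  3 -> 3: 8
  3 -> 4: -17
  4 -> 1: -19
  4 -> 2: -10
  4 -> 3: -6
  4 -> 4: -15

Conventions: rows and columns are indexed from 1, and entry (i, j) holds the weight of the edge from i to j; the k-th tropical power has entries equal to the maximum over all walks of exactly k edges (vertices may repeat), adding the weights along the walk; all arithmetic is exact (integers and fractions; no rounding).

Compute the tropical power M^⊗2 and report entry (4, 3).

M^⊗2:
  [-3, 5, 5, 5]
  [-15, 0, -6, 0]
  [8, 5, 16, 2]
  [-6, -10, 2, -10]
Key observation: the optimum is the walk 4->3->3, with weight (-6) + 8 = 2.
Optimal value attained by: walk 4->3->3.
Answer: (M^⊗2)[4][3] = 2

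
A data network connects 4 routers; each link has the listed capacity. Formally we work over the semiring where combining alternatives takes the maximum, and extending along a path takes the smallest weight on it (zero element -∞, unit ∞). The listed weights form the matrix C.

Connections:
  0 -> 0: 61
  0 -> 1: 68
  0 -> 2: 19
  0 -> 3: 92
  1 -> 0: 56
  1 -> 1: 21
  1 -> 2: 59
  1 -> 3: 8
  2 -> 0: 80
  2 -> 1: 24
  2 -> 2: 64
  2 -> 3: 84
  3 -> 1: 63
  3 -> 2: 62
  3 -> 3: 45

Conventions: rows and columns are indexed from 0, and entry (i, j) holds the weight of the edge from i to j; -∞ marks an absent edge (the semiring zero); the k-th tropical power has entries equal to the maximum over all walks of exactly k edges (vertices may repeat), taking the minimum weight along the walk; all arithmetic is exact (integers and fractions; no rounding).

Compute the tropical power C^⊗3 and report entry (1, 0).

C^⊗2:
  [61, 63, 62, 61]
  [59, 56, 59, 59]
  [64, 68, 64, 80]
  [62, 45, 62, 62]
C^⊗3:
  [62, 61, 62, 62]
  [59, 59, 59, 59]
  [64, 64, 64, 64]
  [62, 62, 62, 62]
Key observation: the optimum is the walk 1->2->2->0, with weight 59 min 64 min 80 = 59.
Optimal value attained by: walk 1->2->2->0.
Answer: (C^⊗3)[1][0] = 59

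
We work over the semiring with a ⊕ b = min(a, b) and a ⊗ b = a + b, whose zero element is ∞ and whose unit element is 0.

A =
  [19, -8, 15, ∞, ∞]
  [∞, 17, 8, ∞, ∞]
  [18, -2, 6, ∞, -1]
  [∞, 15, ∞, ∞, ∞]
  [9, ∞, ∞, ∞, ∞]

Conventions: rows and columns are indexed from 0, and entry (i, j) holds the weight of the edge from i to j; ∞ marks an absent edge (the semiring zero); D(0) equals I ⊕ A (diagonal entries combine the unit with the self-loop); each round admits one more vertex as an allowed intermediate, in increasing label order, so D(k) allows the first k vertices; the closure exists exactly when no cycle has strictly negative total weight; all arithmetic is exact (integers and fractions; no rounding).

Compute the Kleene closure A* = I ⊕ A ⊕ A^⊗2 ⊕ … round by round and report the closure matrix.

D(0):
  [0, -8, 15, ∞, ∞]
  [∞, 0, 8, ∞, ∞]
  [18, -2, 0, ∞, -1]
  [∞, 15, ∞, 0, ∞]
  [9, ∞, ∞, ∞, 0]
D(1):
  [0, -8, 15, ∞, ∞]
  [∞, 0, 8, ∞, ∞]
  [18, -2, 0, ∞, -1]
  [∞, 15, ∞, 0, ∞]
  [9, 1, 24, ∞, 0]
D(2):
  [0, -8, 0, ∞, ∞]
  [∞, 0, 8, ∞, ∞]
  [18, -2, 0, ∞, -1]
  [∞, 15, 23, 0, ∞]
  [9, 1, 9, ∞, 0]
D(3):
  [0, -8, 0, ∞, -1]
  [26, 0, 8, ∞, 7]
  [18, -2, 0, ∞, -1]
  [41, 15, 23, 0, 22]
  [9, 1, 9, ∞, 0]
D(4):
  [0, -8, 0, ∞, -1]
  [26, 0, 8, ∞, 7]
  [18, -2, 0, ∞, -1]
  [41, 15, 23, 0, 22]
  [9, 1, 9, ∞, 0]
D(5):
  [0, -8, 0, ∞, -1]
  [16, 0, 8, ∞, 7]
  [8, -2, 0, ∞, -1]
  [31, 15, 23, 0, 22]
  [9, 1, 9, ∞, 0]
Answer: A* = [[0, -8, 0, ∞, -1], [16, 0, 8, ∞, 7], [8, -2, 0, ∞, -1], [31, 15, 23, 0, 22], [9, 1, 9, ∞, 0]]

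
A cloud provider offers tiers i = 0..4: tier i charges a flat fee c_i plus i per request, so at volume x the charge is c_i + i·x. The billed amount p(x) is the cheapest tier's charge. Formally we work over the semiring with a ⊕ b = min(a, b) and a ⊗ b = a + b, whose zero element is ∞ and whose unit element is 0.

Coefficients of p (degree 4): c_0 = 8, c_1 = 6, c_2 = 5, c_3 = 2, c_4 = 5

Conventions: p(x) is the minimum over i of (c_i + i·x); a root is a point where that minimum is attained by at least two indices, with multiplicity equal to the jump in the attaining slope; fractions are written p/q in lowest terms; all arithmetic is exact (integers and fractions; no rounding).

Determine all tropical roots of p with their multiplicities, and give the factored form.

hull edge (i=0, c=8) to (i=3, c=2): slope -2, span 3
hull edge (i=3, c=2) to (i=4, c=5): slope 3, span 1
Factored form: p(x) = 5 ⊗ (x ⊕ (-3)) ⊗ (x ⊕ 2) ⊗ (x ⊕ 2) ⊗ (x ⊕ 2)
Answer: roots = -3 (mult 1), 2 (mult 3)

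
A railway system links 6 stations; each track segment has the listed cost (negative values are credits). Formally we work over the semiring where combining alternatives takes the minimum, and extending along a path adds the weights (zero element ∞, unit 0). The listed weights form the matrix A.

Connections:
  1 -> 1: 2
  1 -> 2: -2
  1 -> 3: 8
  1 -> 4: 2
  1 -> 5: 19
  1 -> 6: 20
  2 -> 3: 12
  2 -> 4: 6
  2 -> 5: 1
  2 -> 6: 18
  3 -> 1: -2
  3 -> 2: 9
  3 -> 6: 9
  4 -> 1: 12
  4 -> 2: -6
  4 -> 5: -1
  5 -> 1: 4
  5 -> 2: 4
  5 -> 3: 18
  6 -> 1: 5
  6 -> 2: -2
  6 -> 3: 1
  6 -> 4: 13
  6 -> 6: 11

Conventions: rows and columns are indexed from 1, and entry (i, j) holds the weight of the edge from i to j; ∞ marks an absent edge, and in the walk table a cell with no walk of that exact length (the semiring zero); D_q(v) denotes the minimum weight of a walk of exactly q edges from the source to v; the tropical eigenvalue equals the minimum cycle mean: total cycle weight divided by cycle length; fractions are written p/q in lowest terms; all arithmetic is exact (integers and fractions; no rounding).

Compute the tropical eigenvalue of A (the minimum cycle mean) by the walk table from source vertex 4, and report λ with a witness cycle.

q=0: [∞, ∞, ∞, 0, ∞, ∞]
q=1: [12, -6, ∞, ∞, -1, ∞]
q=2: [3, 3, 6, 0, -5, 12]
q=3: [-1, -6, 11, 5, -1, 15]
q=4: [1, -3, 6, 0, -5, 12]
q=5: [-1, -6, 9, 3, -2, 15]
q=6: [1, -3, 6, 0, -5, 12]
Optimal cycle mean attained by: cycle 2->4->2, total 6 + (-6), length 2.
Answer: λ = 0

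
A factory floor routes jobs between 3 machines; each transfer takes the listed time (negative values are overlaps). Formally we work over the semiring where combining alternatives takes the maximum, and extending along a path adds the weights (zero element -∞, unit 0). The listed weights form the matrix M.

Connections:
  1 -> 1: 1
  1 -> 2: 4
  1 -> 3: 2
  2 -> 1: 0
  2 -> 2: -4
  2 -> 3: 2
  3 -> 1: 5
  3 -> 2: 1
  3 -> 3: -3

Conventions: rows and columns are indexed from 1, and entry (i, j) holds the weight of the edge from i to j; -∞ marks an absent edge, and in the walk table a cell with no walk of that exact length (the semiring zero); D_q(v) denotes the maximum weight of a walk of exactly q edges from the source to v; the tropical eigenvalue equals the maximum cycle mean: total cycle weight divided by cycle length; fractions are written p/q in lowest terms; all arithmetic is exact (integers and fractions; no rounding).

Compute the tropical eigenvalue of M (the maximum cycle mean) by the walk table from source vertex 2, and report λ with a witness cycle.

q=0: [-∞, 0, -∞]
q=1: [0, -4, 2]
q=2: [7, 4, 2]
q=3: [8, 11, 9]
Optimal cycle mean attained by: cycle 1->2->3->1, total 4 + 2 + 5, length 3.
Answer: λ = 11/3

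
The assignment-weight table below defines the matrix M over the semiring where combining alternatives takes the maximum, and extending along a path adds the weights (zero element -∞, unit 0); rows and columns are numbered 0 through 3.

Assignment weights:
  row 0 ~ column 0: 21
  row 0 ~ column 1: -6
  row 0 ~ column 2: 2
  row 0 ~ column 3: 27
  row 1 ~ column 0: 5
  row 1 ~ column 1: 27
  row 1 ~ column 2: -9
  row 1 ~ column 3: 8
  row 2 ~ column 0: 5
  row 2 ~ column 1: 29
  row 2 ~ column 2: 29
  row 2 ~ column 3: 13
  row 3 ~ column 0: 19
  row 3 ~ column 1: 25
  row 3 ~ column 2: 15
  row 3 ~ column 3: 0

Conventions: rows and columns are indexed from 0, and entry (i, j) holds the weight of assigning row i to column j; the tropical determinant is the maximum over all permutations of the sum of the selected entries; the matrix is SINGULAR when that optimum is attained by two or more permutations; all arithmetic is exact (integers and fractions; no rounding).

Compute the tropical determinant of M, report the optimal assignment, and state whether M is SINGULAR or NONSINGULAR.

σ = (0, 1, 2, 3): 21 + 27 + 29 + 0 = 77
σ = (0, 1, 3, 2): 21 + 27 + 13 + 15 = 76
σ = (0, 2, 1, 3): 21 + (-9) + 29 + 0 = 41
σ = (0, 2, 3, 1): 21 + (-9) + 13 + 25 = 50
σ = (0, 3, 1, 2): 21 + 8 + 29 + 15 = 73
σ = (0, 3, 2, 1): 21 + 8 + 29 + 25 = 83
σ = (1, 0, 2, 3): (-6) + 5 + 29 + 0 = 28
σ = (1, 0, 3, 2): (-6) + 5 + 13 + 15 = 27
σ = (1, 2, 0, 3): (-6) + (-9) + 5 + 0 = -10
σ = (1, 2, 3, 0): (-6) + (-9) + 13 + 19 = 17
σ = (1, 3, 0, 2): (-6) + 8 + 5 + 15 = 22
σ = (1, 3, 2, 0): (-6) + 8 + 29 + 19 = 50
σ = (2, 0, 1, 3): 2 + 5 + 29 + 0 = 36
σ = (2, 0, 3, 1): 2 + 5 + 13 + 25 = 45
σ = (2, 1, 0, 3): 2 + 27 + 5 + 0 = 34
σ = (2, 1, 3, 0): 2 + 27 + 13 + 19 = 61
σ = (2, 3, 0, 1): 2 + 8 + 5 + 25 = 40
σ = (2, 3, 1, 0): 2 + 8 + 29 + 19 = 58
σ = (3, 0, 1, 2): 27 + 5 + 29 + 15 = 76
σ = (3, 0, 2, 1): 27 + 5 + 29 + 25 = 86
σ = (3, 1, 0, 2): 27 + 27 + 5 + 15 = 74
σ = (3, 1, 2, 0): 27 + 27 + 29 + 19 = 102
σ = (3, 2, 0, 1): 27 + (-9) + 5 + 25 = 48
σ = (3, 2, 1, 0): 27 + (-9) + 29 + 19 = 66
Optimal value attained by: σ = (3, 1, 2, 0).
Answer: det⊕(M) = 102; verdict: NONSINGULAR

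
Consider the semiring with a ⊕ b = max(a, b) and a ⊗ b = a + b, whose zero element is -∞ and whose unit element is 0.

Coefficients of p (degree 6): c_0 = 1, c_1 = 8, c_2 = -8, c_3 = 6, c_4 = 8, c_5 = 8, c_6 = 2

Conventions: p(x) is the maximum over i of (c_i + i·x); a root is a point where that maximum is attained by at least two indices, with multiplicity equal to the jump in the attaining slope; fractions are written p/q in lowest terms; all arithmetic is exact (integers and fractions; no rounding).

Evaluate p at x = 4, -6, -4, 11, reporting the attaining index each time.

p(4) = max(1+0·4=1, 8+1·4=12, -8+2·4=0, 6+3·4=18, 8+4·4=24, 8+5·4=28, 2+6·4=26) = 28 (attained by i=5)
p(-6) = max(1+0·(-6)=1, 8+1·(-6)=2, -8+2·(-6)=-20, 6+3·(-6)=-12, 8+4·(-6)=-16, 8+5·(-6)=-22, 2+6·(-6)=-34) = 2 (attained by i=1)
p(-4) = max(1+0·(-4)=1, 8+1·(-4)=4, -8+2·(-4)=-16, 6+3·(-4)=-6, 8+4·(-4)=-8, 8+5·(-4)=-12, 2+6·(-4)=-22) = 4 (attained by i=1)
p(11) = max(1+0·11=1, 8+1·11=19, -8+2·11=14, 6+3·11=39, 8+4·11=52, 8+5·11=63, 2+6·11=68) = 68 (attained by i=6)
Answer: p(4) = 28; p(-6) = 2; p(-4) = 4; p(11) = 68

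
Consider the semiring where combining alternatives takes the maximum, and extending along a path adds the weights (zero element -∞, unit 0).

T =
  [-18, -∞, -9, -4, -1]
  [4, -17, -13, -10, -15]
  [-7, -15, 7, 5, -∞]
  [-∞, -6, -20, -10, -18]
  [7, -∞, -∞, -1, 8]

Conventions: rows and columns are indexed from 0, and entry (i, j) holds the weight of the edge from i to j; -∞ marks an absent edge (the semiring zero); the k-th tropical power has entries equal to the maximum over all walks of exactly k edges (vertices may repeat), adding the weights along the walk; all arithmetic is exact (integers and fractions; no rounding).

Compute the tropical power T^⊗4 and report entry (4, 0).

T^⊗2:
  [6, -10, -2, -2, 7]
  [-8, -16, -5, 0, 3]
  [0, -1, 14, 12, -8]
  [-2, -16, -13, -15, -10]
  [15, -7, -2, 7, 16]
T^⊗3:
  [14, -8, 5, 6, 15]
  [10, -6, 2, 2, 11]
  [7, 6, 21, 19, 0]
  [-3, -21, -6, -6, -2]
  [23, 1, 6, 15, 24]
T^⊗4:
  [22, 0, 12, 14, 23]
  [18, -4, 9, 10, 19]
  [14, 13, 28, 26, 8]
  [5, -12, 1, -1, 6]
  [31, 9, 14, 23, 32]
Key observation: the optimum is the walk 4->4->4->4->0, with weight 8 + 8 + 8 + 7 = 31.
Optimal value attained by: walk 4->4->4->4->0.
Answer: (T^⊗4)[4][0] = 31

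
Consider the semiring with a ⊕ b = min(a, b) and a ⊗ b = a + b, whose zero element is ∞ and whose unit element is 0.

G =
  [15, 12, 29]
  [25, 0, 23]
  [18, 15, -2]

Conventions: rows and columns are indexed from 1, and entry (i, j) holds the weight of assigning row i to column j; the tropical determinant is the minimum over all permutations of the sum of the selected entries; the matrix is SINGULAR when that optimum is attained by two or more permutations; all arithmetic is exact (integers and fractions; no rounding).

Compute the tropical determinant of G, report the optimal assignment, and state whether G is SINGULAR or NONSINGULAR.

σ = (1, 2, 3): 15 + 0 + (-2) = 13
σ = (1, 3, 2): 15 + 23 + 15 = 53
σ = (2, 1, 3): 12 + 25 + (-2) = 35
σ = (2, 3, 1): 12 + 23 + 18 = 53
σ = (3, 1, 2): 29 + 25 + 15 = 69
σ = (3, 2, 1): 29 + 0 + 18 = 47
Optimal value attained by: σ = (1, 2, 3).
Answer: det⊕(G) = 13; verdict: NONSINGULAR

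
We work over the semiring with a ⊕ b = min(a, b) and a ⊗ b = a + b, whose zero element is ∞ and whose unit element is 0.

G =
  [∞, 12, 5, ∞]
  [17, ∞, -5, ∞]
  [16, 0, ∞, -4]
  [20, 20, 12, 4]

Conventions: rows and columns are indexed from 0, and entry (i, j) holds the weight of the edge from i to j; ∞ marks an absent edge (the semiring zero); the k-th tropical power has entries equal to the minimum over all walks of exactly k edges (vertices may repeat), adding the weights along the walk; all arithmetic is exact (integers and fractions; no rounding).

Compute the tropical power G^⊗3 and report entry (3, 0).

G^⊗2:
  [21, 5, 7, 1]
  [11, -5, 22, -9]
  [16, 16, -5, 0]
  [24, 12, 15, 8]
G^⊗3:
  [21, 7, 0, 3]
  [11, 11, -10, -5]
  [11, -5, 11, -9]
  [28, 15, 7, 11]
Key observation: the optimum is the walk 3->2->3->0, with weight 12 + (-4) + 20 = 28.
Optimal value attained by: walk 3->2->3->0.
Answer: (G^⊗3)[3][0] = 28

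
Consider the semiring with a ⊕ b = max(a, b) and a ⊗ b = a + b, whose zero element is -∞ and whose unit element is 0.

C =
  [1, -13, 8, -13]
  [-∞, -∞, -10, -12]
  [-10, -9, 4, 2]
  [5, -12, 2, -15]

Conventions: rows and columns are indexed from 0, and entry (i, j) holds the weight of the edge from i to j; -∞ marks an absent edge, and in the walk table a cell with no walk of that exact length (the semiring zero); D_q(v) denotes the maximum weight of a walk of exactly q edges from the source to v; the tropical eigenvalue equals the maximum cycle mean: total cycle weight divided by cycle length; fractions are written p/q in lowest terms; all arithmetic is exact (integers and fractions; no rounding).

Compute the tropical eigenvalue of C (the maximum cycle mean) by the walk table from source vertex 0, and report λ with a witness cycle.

q=0: [0, -∞, -∞, -∞]
q=1: [1, -13, 8, -13]
q=2: [2, -1, 12, 10]
q=3: [15, 3, 16, 14]
q=4: [19, 7, 23, 18]
Optimal cycle mean attained by: cycle 0->2->3->0, total 8 + 2 + 5, length 3.
Answer: λ = 5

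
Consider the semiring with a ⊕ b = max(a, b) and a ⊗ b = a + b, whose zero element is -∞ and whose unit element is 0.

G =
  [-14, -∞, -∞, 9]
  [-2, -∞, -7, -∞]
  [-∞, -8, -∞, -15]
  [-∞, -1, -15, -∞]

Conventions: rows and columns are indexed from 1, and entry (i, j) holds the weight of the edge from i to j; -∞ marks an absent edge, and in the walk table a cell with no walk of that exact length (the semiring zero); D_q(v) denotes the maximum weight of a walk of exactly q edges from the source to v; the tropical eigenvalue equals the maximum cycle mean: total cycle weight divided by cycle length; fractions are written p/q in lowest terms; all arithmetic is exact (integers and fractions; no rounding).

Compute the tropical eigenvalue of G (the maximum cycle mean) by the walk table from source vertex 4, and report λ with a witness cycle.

q=0: [-∞, -∞, -∞, 0]
q=1: [-∞, -1, -15, -∞]
q=2: [-3, -23, -8, -30]
q=3: [-17, -16, -30, 6]
q=4: [-18, 5, -9, -8]
Optimal cycle mean attained by: cycle 1->4->2->1, total 9 + (-1) + (-2), length 3.
Answer: λ = 2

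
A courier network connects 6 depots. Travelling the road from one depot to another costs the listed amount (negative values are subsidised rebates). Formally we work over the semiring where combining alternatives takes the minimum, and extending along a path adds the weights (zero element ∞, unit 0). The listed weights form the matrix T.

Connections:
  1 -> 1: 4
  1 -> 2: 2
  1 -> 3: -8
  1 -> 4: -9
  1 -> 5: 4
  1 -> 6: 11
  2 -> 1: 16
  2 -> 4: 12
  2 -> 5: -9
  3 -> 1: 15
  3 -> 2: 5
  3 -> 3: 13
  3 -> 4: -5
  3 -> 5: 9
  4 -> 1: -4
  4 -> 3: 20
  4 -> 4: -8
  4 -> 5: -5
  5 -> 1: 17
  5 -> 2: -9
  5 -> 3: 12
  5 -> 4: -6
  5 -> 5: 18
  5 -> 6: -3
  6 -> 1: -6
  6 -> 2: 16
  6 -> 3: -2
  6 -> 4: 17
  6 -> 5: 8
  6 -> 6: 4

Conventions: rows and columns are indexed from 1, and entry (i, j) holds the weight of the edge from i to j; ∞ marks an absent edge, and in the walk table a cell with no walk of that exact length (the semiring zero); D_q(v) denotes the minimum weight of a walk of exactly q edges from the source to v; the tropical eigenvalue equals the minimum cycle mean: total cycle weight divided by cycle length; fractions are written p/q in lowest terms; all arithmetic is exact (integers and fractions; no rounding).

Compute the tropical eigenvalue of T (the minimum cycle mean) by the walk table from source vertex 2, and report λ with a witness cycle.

q=0: [∞, 0, ∞, ∞, ∞, ∞]
q=1: [16, ∞, ∞, 12, -9, ∞]
q=2: [8, -18, 3, -15, 7, -12]
q=3: [-19, -2, -14, -23, -27, -8]
q=4: [-27, -36, -27, -33, -28, -30]
q=5: [-37, -37, -35, -41, -45, -31]
q=6: [-45, -54, -45, -51, -46, -48]
Optimal cycle mean attained by: cycle 2->5->2, total (-9) + (-9), length 2.
Answer: λ = -9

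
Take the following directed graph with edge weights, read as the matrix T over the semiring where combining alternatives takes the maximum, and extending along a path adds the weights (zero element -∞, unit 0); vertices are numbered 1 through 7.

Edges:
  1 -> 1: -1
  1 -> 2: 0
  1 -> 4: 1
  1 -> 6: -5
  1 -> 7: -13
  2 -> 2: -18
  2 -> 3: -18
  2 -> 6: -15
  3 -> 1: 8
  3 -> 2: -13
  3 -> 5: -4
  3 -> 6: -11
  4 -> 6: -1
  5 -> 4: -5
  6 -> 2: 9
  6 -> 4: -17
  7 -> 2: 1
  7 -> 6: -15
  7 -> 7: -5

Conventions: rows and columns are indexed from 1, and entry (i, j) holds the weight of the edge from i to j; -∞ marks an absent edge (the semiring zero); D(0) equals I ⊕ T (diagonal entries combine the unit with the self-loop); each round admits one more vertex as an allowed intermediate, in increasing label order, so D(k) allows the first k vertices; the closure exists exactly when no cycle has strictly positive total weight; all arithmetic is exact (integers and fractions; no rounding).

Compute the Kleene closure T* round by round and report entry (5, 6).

D(0):
  [0, 0, -∞, 1, -∞, -5, -13]
  [-∞, 0, -18, -∞, -∞, -15, -∞]
  [8, -13, 0, -∞, -4, -11, -∞]
  [-∞, -∞, -∞, 0, -∞, -1, -∞]
  [-∞, -∞, -∞, -5, 0, -∞, -∞]
  [-∞, 9, -∞, -17, -∞, 0, -∞]
  [-∞, 1, -∞, -∞, -∞, -15, 0]
D(1):
  [0, 0, -∞, 1, -∞, -5, -13]
  [-∞, 0, -18, -∞, -∞, -15, -∞]
  [8, 8, 0, 9, -4, 3, -5]
  [-∞, -∞, -∞, 0, -∞, -1, -∞]
  [-∞, -∞, -∞, -5, 0, -∞, -∞]
  [-∞, 9, -∞, -17, -∞, 0, -∞]
  [-∞, 1, -∞, -∞, -∞, -15, 0]
D(2):
  [0, 0, -18, 1, -∞, -5, -13]
  [-∞, 0, -18, -∞, -∞, -15, -∞]
  [8, 8, 0, 9, -4, 3, -5]
  [-∞, -∞, -∞, 0, -∞, -1, -∞]
  [-∞, -∞, -∞, -5, 0, -∞, -∞]
  [-∞, 9, -9, -17, -∞, 0, -∞]
  [-∞, 1, -17, -∞, -∞, -14, 0]
D(3):
  [0, 0, -18, 1, -22, -5, -13]
  [-10, 0, -18, -9, -22, -15, -23]
  [8, 8, 0, 9, -4, 3, -5]
  [-∞, -∞, -∞, 0, -∞, -1, -∞]
  [-∞, -∞, -∞, -5, 0, -∞, -∞]
  [-1, 9, -9, 0, -13, 0, -14]
  [-9, 1, -17, -8, -21, -14, 0]
D(4):
  [0, 0, -18, 1, -22, 0, -13]
  [-10, 0, -18, -9, -22, -10, -23]
  [8, 8, 0, 9, -4, 8, -5]
  [-∞, -∞, -∞, 0, -∞, -1, -∞]
  [-∞, -∞, -∞, -5, 0, -6, -∞]
  [-1, 9, -9, 0, -13, 0, -14]
  [-9, 1, -17, -8, -21, -9, 0]
D(5):
  [0, 0, -18, 1, -22, 0, -13]
  [-10, 0, -18, -9, -22, -10, -23]
  [8, 8, 0, 9, -4, 8, -5]
  [-∞, -∞, -∞, 0, -∞, -1, -∞]
  [-∞, -∞, -∞, -5, 0, -6, -∞]
  [-1, 9, -9, 0, -13, 0, -14]
  [-9, 1, -17, -8, -21, -9, 0]
D(6):
  [0, 9, -9, 1, -13, 0, -13]
  [-10, 0, -18, -9, -22, -10, -23]
  [8, 17, 0, 9, -4, 8, -5]
  [-2, 8, -10, 0, -14, -1, -15]
  [-7, 3, -15, -5, 0, -6, -20]
  [-1, 9, -9, 0, -13, 0, -14]
  [-9, 1, -17, -8, -21, -9, 0]
D(7):
  [0, 9, -9, 1, -13, 0, -13]
  [-10, 0, -18, -9, -22, -10, -23]
  [8, 17, 0, 9, -4, 8, -5]
  [-2, 8, -10, 0, -14, -1, -15]
  [-7, 3, -15, -5, 0, -6, -20]
  [-1, 9, -9, 0, -13, 0, -14]
  [-9, 1, -17, -8, -21, -9, 0]
Answer: T*[5][6] = -6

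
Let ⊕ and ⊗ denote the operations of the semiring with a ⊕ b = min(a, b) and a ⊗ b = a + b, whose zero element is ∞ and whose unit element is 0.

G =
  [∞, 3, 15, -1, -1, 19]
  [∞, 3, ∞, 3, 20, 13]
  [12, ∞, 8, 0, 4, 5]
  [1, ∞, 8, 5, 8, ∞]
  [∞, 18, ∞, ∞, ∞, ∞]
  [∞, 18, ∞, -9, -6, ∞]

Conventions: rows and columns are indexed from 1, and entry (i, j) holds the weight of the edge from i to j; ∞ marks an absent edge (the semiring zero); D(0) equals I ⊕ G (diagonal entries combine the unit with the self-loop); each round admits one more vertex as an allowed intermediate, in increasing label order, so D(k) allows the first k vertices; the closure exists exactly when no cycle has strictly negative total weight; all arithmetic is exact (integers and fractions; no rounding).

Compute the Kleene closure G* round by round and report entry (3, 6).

D(0):
  [0, 3, 15, -1, -1, 19]
  [∞, 0, ∞, 3, 20, 13]
  [12, ∞, 0, 0, 4, 5]
  [1, ∞, 8, 0, 8, ∞]
  [∞, 18, ∞, ∞, 0, ∞]
  [∞, 18, ∞, -9, -6, 0]
D(1):
  [0, 3, 15, -1, -1, 19]
  [∞, 0, ∞, 3, 20, 13]
  [12, 15, 0, 0, 4, 5]
  [1, 4, 8, 0, 0, 20]
  [∞, 18, ∞, ∞, 0, ∞]
  [∞, 18, ∞, -9, -6, 0]
D(2):
  [0, 3, 15, -1, -1, 16]
  [∞, 0, ∞, 3, 20, 13]
  [12, 15, 0, 0, 4, 5]
  [1, 4, 8, 0, 0, 17]
  [∞, 18, ∞, 21, 0, 31]
  [∞, 18, ∞, -9, -6, 0]
D(3):
  [0, 3, 15, -1, -1, 16]
  [∞, 0, ∞, 3, 20, 13]
  [12, 15, 0, 0, 4, 5]
  [1, 4, 8, 0, 0, 13]
  [∞, 18, ∞, 21, 0, 31]
  [∞, 18, ∞, -9, -6, 0]
D(4):
  [0, 3, 7, -1, -1, 12]
  [4, 0, 11, 3, 3, 13]
  [1, 4, 0, 0, 0, 5]
  [1, 4, 8, 0, 0, 13]
  [22, 18, 29, 21, 0, 31]
  [-8, -5, -1, -9, -9, 0]
D(5):
  [0, 3, 7, -1, -1, 12]
  [4, 0, 11, 3, 3, 13]
  [1, 4, 0, 0, 0, 5]
  [1, 4, 8, 0, 0, 13]
  [22, 18, 29, 21, 0, 31]
  [-8, -5, -1, -9, -9, 0]
D(6):
  [0, 3, 7, -1, -1, 12]
  [4, 0, 11, 3, 3, 13]
  [-3, 0, 0, -4, -4, 5]
  [1, 4, 8, 0, 0, 13]
  [22, 18, 29, 21, 0, 31]
  [-8, -5, -1, -9, -9, 0]
Answer: G*[3][6] = 5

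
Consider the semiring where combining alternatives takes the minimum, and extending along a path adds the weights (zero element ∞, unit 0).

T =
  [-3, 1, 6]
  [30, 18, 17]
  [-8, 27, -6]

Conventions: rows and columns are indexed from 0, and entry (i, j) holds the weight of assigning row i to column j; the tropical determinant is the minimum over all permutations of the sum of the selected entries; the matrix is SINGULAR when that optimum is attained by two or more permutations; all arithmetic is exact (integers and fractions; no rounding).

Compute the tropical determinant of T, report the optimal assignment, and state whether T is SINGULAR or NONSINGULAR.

σ = (0, 1, 2): (-3) + 18 + (-6) = 9
σ = (0, 2, 1): (-3) + 17 + 27 = 41
σ = (1, 0, 2): 1 + 30 + (-6) = 25
σ = (1, 2, 0): 1 + 17 + (-8) = 10
σ = (2, 0, 1): 6 + 30 + 27 = 63
σ = (2, 1, 0): 6 + 18 + (-8) = 16
Optimal value attained by: σ = (0, 1, 2).
Answer: det⊕(T) = 9; verdict: NONSINGULAR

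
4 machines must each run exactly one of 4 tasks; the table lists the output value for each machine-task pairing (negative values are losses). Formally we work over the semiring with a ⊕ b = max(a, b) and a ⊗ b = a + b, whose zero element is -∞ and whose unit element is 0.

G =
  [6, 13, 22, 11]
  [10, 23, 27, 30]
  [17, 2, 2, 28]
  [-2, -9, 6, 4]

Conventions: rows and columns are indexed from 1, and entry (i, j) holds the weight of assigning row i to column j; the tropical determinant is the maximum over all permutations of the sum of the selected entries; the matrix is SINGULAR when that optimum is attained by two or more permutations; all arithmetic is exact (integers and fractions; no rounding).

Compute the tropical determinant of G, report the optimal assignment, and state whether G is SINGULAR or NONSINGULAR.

σ = (1, 2, 3, 4): 6 + 23 + 2 + 4 = 35
σ = (1, 2, 4, 3): 6 + 23 + 28 + 6 = 63
σ = (1, 3, 2, 4): 6 + 27 + 2 + 4 = 39
σ = (1, 3, 4, 2): 6 + 27 + 28 + (-9) = 52
σ = (1, 4, 2, 3): 6 + 30 + 2 + 6 = 44
σ = (1, 4, 3, 2): 6 + 30 + 2 + (-9) = 29
σ = (2, 1, 3, 4): 13 + 10 + 2 + 4 = 29
σ = (2, 1, 4, 3): 13 + 10 + 28 + 6 = 57
σ = (2, 3, 1, 4): 13 + 27 + 17 + 4 = 61
σ = (2, 3, 4, 1): 13 + 27 + 28 + (-2) = 66
σ = (2, 4, 1, 3): 13 + 30 + 17 + 6 = 66
σ = (2, 4, 3, 1): 13 + 30 + 2 + (-2) = 43
σ = (3, 1, 2, 4): 22 + 10 + 2 + 4 = 38
σ = (3, 1, 4, 2): 22 + 10 + 28 + (-9) = 51
σ = (3, 2, 1, 4): 22 + 23 + 17 + 4 = 66
σ = (3, 2, 4, 1): 22 + 23 + 28 + (-2) = 71
σ = (3, 4, 1, 2): 22 + 30 + 17 + (-9) = 60
σ = (3, 4, 2, 1): 22 + 30 + 2 + (-2) = 52
σ = (4, 1, 2, 3): 11 + 10 + 2 + 6 = 29
σ = (4, 1, 3, 2): 11 + 10 + 2 + (-9) = 14
σ = (4, 2, 1, 3): 11 + 23 + 17 + 6 = 57
σ = (4, 2, 3, 1): 11 + 23 + 2 + (-2) = 34
σ = (4, 3, 1, 2): 11 + 27 + 17 + (-9) = 46
σ = (4, 3, 2, 1): 11 + 27 + 2 + (-2) = 38
Optimal value attained by: σ = (3, 2, 4, 1).
Answer: det⊕(G) = 71; verdict: NONSINGULAR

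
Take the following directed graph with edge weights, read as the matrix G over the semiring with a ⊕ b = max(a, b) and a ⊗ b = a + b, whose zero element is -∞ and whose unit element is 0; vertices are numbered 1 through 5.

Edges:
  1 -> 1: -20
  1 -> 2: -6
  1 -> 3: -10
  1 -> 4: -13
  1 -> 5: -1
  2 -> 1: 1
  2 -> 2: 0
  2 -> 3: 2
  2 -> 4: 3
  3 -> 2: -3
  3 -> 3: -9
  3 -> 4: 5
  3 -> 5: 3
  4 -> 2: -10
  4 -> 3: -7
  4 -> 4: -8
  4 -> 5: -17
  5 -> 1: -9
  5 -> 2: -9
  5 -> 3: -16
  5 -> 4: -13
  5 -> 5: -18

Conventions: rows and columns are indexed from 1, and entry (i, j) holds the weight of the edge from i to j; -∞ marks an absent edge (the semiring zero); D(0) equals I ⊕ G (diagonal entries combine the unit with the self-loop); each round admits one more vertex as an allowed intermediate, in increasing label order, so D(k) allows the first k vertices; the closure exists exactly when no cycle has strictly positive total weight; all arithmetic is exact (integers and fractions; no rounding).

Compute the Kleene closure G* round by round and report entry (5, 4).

D(0):
  [0, -6, -10, -13, -1]
  [1, 0, 2, 3, -∞]
  [-∞, -3, 0, 5, 3]
  [-∞, -10, -7, 0, -17]
  [-9, -9, -16, -13, 0]
D(1):
  [0, -6, -10, -13, -1]
  [1, 0, 2, 3, 0]
  [-∞, -3, 0, 5, 3]
  [-∞, -10, -7, 0, -17]
  [-9, -9, -16, -13, 0]
D(2):
  [0, -6, -4, -3, -1]
  [1, 0, 2, 3, 0]
  [-2, -3, 0, 5, 3]
  [-9, -10, -7, 0, -10]
  [-8, -9, -7, -6, 0]
D(3):
  [0, -6, -4, 1, -1]
  [1, 0, 2, 7, 5]
  [-2, -3, 0, 5, 3]
  [-9, -10, -7, 0, -4]
  [-8, -9, -7, -2, 0]
D(4):
  [0, -6, -4, 1, -1]
  [1, 0, 2, 7, 5]
  [-2, -3, 0, 5, 3]
  [-9, -10, -7, 0, -4]
  [-8, -9, -7, -2, 0]
D(5):
  [0, -6, -4, 1, -1]
  [1, 0, 2, 7, 5]
  [-2, -3, 0, 5, 3]
  [-9, -10, -7, 0, -4]
  [-8, -9, -7, -2, 0]
Answer: G*[5][4] = -2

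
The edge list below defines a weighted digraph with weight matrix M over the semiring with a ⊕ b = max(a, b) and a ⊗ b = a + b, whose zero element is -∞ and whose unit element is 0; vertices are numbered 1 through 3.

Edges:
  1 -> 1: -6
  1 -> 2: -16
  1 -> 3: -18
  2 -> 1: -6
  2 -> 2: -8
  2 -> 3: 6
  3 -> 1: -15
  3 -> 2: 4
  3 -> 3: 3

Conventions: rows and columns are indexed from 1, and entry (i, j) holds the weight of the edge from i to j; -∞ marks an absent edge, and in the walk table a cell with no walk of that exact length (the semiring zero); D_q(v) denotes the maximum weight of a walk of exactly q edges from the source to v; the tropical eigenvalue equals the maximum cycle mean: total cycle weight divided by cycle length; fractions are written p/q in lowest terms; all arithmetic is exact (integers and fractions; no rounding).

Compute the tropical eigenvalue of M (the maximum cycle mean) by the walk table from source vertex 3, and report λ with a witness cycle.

q=0: [-∞, -∞, 0]
q=1: [-15, 4, 3]
q=2: [-2, 7, 10]
q=3: [1, 14, 13]
Optimal cycle mean attained by: cycle 2->3->2, total 6 + 4, length 2.
Answer: λ = 5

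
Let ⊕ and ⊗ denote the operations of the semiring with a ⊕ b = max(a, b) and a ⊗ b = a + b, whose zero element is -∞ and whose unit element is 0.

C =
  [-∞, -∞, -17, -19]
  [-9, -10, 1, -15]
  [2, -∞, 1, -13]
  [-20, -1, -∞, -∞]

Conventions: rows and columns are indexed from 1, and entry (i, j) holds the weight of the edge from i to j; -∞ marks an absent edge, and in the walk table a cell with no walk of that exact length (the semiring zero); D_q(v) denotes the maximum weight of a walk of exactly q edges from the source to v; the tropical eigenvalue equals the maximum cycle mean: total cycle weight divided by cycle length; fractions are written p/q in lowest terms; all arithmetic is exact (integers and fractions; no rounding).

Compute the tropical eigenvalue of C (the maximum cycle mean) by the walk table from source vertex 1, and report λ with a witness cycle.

q=0: [0, -∞, -∞, -∞]
q=1: [-∞, -∞, -17, -19]
q=2: [-15, -20, -16, -30]
q=3: [-14, -30, -15, -29]
q=4: [-13, -30, -14, -28]
Optimal cycle mean attained by: cycle 3->3, total 1, length 1.
Answer: λ = 1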